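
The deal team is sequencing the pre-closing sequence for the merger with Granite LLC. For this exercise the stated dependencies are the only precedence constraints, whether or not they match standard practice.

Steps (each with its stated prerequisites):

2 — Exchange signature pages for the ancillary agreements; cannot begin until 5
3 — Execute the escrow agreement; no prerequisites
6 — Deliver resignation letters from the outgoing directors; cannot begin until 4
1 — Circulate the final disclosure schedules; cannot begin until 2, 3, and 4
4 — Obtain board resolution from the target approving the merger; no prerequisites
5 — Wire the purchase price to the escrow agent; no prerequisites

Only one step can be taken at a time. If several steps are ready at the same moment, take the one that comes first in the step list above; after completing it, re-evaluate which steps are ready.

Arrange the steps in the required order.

3 → 4 → 6 → 5 → 2 → 1

Nothing is required for 3, 4 and 5. 3 is listed earlier → 3 first.
Ready: 4 and 5. 4 is listed earlier → 4.
6 now also ready, so the ready set is {6, 5}; 6 is listed earlier → 6.
That leaves 5 as the only ready step → 5.
That leaves 2 as the only ready step → 2.
1 needed 2, 3 and 4, now all done → 1.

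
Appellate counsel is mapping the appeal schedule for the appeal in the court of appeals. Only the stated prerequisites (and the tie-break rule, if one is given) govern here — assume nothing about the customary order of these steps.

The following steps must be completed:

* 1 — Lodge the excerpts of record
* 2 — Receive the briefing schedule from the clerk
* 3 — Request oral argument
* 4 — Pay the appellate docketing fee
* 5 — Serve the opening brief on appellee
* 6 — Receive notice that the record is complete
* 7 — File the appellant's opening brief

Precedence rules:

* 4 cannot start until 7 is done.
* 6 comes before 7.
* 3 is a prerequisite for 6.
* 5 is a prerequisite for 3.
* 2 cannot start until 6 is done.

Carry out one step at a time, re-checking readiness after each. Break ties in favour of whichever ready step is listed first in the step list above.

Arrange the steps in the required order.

1 and 5 have no prerequisites; 1 is listed earlier, so 1 is first.
5 is the only step now ready → 5.
That leaves 3 as the only ready step → 3.
That leaves 6 as the only ready step → 6.
Now 2 and 7 have their prerequisites met. 2 is listed earlier, so 2 next.
7 needed 6, now all done → 7.
4 needed 7, now all done → 4.

1 5 3 6 2 7 4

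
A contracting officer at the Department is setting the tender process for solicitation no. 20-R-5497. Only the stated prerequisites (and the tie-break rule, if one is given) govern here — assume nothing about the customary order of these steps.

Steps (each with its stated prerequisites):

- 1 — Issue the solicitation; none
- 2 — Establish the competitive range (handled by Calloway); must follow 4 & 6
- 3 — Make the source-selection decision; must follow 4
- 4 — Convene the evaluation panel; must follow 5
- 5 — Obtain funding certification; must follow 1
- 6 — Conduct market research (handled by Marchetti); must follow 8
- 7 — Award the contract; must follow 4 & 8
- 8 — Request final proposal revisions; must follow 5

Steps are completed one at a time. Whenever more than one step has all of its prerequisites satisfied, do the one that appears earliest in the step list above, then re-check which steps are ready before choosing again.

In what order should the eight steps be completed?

Only 1 has no prerequisites, so it is first.
5 needed 1, now all done → 5.
Now 4 and 8 have their prerequisites met. 4 is listed earlier, so 4 next.
Ready: 3 and 8. 3 is listed earlier → 3.
That leaves 8 as the only ready step → 8.
Now 6 and 7 have their prerequisites met. 6 is listed earlier, so 6 next.
Ready: 2 and 7. 2 is listed earlier → 2.
7 needed 4 and 8, now all done → 7.

1 5 4 3 8 6 2 7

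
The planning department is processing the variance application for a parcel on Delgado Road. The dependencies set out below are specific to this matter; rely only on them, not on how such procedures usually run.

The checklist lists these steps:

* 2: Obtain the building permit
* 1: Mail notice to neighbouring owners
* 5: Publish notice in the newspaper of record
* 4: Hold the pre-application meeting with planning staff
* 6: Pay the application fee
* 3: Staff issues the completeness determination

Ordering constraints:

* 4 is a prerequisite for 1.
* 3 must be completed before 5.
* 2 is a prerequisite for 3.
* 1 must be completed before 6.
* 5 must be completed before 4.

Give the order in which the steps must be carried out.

2, 3, 5, 4, 1, 6

2 is the only step with nothing outstanding, so it goes first.
Next only 3 has its prerequisites met → 3.
5 needed 3, now all done → 5.
4 needed 5, now all done → 4.
1 is the only step now ready → 1.
Next only 6 has its prerequisites met → 6.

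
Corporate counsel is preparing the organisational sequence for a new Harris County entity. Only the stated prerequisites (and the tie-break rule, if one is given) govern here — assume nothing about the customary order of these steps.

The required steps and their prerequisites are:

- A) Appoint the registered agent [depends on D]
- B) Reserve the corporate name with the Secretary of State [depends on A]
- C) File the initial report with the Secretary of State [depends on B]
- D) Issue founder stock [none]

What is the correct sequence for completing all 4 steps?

D A B C

D is the only step with nothing outstanding, so it goes first.
A is the only step now ready → A.
That leaves B as the only ready step → B.
Next only C has its prerequisites met → C.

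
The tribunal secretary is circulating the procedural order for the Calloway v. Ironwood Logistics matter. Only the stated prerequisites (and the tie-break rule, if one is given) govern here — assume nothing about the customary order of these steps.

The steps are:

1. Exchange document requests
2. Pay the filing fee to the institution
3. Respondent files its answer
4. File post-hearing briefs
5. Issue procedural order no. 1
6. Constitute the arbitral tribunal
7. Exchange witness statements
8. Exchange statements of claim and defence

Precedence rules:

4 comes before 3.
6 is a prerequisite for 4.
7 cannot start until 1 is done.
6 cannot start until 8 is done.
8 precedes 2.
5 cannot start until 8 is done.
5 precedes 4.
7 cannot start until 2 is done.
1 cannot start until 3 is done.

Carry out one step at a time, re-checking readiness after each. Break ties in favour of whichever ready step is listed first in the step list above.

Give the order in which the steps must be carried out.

8 has no prerequisites → 8 first.
Now 2, 5 and 6 have their prerequisites met. 2 is listed earlier, so 2 next.
Ready: 5 and 6. 5 is listed earlier → 5.
That leaves 6 as the only ready step → 6.
4 needed 5 and 6, now all done → 4.
Next only 3 has its prerequisites met → 3.
1 needed 3, now all done → 1.
Next only 7 has its prerequisites met → 7.

8, 2, 5, 6, 4, 3, 1, 7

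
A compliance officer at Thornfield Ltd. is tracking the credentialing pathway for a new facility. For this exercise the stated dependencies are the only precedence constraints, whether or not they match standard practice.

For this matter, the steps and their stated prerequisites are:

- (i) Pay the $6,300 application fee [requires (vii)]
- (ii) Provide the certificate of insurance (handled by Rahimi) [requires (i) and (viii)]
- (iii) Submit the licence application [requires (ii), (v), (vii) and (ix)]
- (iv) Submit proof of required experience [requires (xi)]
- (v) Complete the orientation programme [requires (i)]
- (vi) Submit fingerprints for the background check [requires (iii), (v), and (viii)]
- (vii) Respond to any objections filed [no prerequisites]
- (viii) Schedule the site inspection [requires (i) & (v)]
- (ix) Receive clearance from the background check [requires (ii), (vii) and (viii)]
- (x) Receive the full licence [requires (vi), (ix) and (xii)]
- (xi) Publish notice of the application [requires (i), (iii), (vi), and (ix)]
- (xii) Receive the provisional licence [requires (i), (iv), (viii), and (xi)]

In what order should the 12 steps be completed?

(vii), (i), (v), (viii), (ii), (ix), (iii), (vi), (xi), (iv), (xii), (x)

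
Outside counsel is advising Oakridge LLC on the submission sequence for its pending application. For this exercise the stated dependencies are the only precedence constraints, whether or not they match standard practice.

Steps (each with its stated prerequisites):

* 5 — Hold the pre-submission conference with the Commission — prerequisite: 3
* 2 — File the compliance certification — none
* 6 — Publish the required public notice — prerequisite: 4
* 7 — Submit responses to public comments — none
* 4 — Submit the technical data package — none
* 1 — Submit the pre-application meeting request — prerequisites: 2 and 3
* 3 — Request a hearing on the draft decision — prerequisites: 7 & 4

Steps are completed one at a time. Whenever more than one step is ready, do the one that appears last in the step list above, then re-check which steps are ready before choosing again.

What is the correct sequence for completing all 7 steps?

Nothing is required for 4, 7 and 2. 4 is listed later → 4 first.
7, 6 and 2 are all available; 7 is listed later → 7.
Ready: 3, 6 and 2. 3 is listed later → 3.
6, 2 and 5 are all available; 6 is listed later → 6.
Ready: 2 and 5. 2 is listed later → 2.
1 now also ready, so the ready set is {1, 5}; 1 is listed later → 1.
5 needed 3, now all done → 5.

4, 7, 3, 6, 2, 1, 5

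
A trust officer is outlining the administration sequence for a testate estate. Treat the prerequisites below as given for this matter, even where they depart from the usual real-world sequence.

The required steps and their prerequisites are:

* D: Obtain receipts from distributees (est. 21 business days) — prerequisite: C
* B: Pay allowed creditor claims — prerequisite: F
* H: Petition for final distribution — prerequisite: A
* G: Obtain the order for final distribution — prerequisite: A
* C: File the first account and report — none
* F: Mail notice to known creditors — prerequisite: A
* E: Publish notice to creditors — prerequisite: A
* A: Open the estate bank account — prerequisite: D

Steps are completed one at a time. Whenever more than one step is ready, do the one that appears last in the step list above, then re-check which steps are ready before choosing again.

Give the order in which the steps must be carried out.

C is the only step with nothing outstanding, so it goes first.
D needed C, now all done → D.
Next only A has its prerequisites met → A.
Now E, F, G and H have their prerequisites met. E is listed later, so E next.
Now F, G and H have their prerequisites met. F is listed later, so F next.
Now G, H and B have their prerequisites met. G is listed later, so G next.
Ready: H and B. H is listed later → H.
Next only B has its prerequisites met → B.

C, D, A, E, F, G, H, B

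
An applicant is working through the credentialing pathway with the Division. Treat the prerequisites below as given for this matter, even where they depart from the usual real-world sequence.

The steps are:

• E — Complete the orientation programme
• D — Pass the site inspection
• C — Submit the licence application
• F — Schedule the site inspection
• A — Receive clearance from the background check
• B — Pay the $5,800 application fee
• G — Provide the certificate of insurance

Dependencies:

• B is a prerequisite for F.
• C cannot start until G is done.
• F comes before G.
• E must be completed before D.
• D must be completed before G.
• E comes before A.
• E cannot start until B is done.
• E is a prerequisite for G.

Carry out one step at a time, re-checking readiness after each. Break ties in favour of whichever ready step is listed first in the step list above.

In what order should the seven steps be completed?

B, E, D, F, A, G, C

B has no prerequisites → B first.
E and F are both available; E is listed earlier → E.
D and A now also ready, so the ready set is {D, F, A}; D is listed earlier → D.
Ready: F and A. F is listed earlier → F.
Ready: A and G. A is listed earlier → A.
G needed E, D and F, now all done → G.
C needed G, now all done → C.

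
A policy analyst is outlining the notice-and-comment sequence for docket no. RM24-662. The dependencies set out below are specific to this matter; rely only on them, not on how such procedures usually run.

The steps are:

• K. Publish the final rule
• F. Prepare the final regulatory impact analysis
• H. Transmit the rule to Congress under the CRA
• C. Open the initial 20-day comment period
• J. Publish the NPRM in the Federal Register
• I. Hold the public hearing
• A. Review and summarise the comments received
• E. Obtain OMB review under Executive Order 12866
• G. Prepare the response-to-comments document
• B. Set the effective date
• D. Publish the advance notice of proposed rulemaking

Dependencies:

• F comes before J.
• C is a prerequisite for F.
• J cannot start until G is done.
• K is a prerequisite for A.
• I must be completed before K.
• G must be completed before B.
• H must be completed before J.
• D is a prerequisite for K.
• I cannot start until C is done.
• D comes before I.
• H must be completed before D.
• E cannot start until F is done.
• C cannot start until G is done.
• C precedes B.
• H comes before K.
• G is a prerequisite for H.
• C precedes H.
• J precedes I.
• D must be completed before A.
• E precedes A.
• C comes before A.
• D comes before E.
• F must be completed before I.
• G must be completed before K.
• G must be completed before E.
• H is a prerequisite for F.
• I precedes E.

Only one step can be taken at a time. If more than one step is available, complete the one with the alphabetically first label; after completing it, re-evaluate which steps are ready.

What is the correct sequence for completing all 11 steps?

G C B H D F J I E K A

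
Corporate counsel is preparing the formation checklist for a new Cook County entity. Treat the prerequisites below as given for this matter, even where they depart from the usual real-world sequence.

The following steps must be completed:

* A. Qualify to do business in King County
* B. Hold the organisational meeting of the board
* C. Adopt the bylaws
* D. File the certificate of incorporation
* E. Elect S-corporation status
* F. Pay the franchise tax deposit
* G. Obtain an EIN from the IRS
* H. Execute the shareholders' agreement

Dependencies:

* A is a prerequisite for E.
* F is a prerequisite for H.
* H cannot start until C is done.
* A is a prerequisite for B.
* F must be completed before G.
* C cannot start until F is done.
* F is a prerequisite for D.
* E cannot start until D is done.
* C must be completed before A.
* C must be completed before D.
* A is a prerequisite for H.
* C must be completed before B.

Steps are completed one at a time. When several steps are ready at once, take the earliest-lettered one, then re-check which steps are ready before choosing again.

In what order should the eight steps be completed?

F has no prerequisites → F first.
Now C and G have their prerequisites met. C has the earlier label, so C next.
Ready: A, D and G. A has the earlier label → A.
B and H now also ready, so the ready set is {B, D, G, H}; B has the earlier label → B.
D, G and H are all available; D has the earlier label → D.
E now also ready, so the ready set is {E, G, H}; E has the earlier label → E.
Ready: G and H. G has the earlier label → G.
Next only H has its prerequisites met → H.

F, C, A, B, D, E, G, H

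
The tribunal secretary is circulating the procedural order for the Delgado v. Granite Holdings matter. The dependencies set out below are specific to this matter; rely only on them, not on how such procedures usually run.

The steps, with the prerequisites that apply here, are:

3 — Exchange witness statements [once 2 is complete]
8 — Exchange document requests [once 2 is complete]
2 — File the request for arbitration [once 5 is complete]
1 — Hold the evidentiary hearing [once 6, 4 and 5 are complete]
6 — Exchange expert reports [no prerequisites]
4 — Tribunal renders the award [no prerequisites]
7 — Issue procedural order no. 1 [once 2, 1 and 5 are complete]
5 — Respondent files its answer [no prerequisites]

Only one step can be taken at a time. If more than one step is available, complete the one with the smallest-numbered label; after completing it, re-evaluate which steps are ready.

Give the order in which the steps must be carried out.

4, 5, 2, 3, 6, 1, 7, 8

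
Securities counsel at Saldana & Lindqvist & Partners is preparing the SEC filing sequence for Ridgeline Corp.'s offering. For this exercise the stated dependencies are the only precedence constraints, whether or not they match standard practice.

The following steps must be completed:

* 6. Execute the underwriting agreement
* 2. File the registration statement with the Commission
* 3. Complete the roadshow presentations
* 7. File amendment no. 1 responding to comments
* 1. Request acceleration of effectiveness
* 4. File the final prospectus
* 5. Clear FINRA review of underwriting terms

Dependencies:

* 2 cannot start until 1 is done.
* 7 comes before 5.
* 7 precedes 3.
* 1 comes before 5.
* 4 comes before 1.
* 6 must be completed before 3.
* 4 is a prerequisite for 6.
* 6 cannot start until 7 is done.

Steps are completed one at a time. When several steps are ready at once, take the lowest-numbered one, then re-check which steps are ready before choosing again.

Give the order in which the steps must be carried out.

4, 1, 2, 7, 5, 6, 3

Nothing is required for 4 and 7. 4 has the earlier label → 4 first.
1 now also ready, so the ready set is {1, 7}; 1 has the earlier label → 1.
2 and 7 are both available; 2 has the earlier label → 2.
Next only 7 has its prerequisites met → 7.
5 and 6 are both available; 5 has the earlier label → 5.
6 needed 4 and 7, now all done → 6.
3 is the only step now ready → 3.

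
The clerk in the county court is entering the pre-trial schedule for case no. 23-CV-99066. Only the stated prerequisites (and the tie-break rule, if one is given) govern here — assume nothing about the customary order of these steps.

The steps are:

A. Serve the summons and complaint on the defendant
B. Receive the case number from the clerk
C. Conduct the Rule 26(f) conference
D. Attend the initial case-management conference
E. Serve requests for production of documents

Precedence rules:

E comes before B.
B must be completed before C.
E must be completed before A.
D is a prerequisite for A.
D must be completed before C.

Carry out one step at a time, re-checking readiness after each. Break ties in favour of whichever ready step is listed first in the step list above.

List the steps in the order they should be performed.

D E A B C

Nothing is required for D and E. D is listed earlier → D first.
That leaves E as the only ready step → E.
Now A and B have their prerequisites met. A is listed earlier, so A next.
Next only B has its prerequisites met → B.
That leaves C as the only ready step → C.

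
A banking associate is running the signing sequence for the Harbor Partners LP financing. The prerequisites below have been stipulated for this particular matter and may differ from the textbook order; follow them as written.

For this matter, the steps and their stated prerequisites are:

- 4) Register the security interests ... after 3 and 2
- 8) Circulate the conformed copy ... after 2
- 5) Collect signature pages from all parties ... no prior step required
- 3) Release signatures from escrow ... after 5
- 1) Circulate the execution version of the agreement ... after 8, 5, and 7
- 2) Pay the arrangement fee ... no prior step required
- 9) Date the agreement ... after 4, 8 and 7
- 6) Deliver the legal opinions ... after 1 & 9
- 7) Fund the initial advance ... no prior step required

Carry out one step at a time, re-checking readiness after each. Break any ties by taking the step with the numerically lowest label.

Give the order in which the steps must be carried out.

2 → 5 → 3 → 4 → 7 → 8 → 1 → 9 → 6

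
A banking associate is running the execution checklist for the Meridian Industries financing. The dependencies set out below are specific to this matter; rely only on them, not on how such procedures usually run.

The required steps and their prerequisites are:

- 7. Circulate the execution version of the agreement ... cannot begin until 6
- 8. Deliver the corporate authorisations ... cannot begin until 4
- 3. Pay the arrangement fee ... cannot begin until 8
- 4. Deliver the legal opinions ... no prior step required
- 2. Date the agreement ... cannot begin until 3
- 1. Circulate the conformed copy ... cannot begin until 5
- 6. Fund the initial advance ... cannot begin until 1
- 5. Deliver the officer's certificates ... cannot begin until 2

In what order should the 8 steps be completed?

4 has no prerequisites → 4 first.
8 needed 4, now all done → 8.
Next only 3 has its prerequisites met → 3.
Next only 2 has its prerequisites met → 2.
5 is the only step now ready → 5.
1 needed 5, now all done → 1.
6 is the only step now ready → 6.
Next only 7 has its prerequisites met → 7.

4, 8, 3, 2, 5, 1, 6, 7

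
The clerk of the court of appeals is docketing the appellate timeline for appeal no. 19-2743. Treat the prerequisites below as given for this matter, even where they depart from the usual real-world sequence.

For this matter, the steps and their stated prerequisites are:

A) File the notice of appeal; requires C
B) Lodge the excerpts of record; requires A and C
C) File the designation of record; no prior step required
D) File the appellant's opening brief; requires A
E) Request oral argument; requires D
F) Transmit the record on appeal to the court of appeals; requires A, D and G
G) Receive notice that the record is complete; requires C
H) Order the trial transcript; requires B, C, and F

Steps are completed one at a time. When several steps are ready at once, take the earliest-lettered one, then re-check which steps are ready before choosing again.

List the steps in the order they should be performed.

Only C has no prerequisites, so it is first.
A and G are both available; A has the earlier label → A.
B and D now also ready, so the ready set is {B, D, G}; B has the earlier label → B.
Now D and G have their prerequisites met. D has the earlier label, so D next.
Now E and G have their prerequisites met. E has the earlier label, so E next.
G needed C, now all done → G.
F is the only step now ready → F.
H is the only step now ready → H.

C → A → B → D → E → G → F → H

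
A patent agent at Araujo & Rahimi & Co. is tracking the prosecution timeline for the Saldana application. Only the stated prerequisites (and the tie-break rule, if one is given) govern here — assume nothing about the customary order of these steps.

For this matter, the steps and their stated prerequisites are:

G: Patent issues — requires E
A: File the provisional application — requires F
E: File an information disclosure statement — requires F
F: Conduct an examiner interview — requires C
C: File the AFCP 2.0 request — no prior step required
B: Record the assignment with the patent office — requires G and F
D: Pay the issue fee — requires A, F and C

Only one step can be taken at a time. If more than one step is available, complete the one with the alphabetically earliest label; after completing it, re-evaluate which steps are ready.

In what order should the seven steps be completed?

C, F, A, D, E, G, B

C is the only step with nothing outstanding, so it goes first.
Next only F has its prerequisites met → F.
A and E are both available; A has the earlier label → A.
Now D and E have their prerequisites met. D has the earlier label, so D next.
E needed F, now all done → E.
G needed E, now all done → G.
Next only B has its prerequisites met → B.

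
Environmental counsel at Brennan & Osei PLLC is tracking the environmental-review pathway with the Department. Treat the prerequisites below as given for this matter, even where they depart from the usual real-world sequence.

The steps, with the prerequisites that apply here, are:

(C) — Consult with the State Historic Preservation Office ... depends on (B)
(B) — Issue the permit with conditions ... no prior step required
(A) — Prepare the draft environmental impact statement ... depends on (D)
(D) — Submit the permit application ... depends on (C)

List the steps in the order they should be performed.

(B), (C), (D), (A)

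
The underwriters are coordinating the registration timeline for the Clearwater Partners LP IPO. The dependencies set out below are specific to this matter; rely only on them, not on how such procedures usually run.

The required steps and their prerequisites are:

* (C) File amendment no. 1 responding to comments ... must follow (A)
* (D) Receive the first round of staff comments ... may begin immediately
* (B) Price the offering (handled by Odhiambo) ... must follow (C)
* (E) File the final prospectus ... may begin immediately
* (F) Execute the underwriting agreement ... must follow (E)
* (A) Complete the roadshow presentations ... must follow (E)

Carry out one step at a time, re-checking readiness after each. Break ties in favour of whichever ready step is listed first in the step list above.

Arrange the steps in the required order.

(D), (E), (F), (A), (C), (B)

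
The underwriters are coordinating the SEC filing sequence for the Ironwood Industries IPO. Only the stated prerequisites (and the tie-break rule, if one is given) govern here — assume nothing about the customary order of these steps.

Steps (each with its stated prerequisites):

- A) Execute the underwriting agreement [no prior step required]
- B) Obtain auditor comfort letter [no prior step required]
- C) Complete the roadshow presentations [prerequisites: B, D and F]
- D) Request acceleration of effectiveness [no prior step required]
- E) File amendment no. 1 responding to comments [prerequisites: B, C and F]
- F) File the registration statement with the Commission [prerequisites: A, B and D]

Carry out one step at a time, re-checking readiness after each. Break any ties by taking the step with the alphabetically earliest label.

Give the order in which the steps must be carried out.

A → B → D → F → C → E

A, B and D have no prerequisites; A has the earlier label, so A is first.
Ready: B and D. B has the earlier label → B.
Next only D has its prerequisites met → D.
F is the only step now ready → F.
C is the only step now ready → C.
E needed B, C and F, now all done → E.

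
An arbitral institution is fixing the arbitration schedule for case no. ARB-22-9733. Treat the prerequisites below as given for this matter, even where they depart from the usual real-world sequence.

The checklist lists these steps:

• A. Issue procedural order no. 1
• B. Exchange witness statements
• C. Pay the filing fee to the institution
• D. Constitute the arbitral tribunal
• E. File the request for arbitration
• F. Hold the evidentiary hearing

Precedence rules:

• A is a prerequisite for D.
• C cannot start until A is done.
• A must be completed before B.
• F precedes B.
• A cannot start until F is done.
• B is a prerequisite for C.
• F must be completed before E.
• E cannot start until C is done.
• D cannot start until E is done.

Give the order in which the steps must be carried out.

F A B C E D

Only F has no prerequisites, so it is first.
That leaves A as the only ready step → A.
That leaves B as the only ready step → B.
Next only C has its prerequisites met → C.
Next only E has its prerequisites met → E.
D needed A and E, now all done → D.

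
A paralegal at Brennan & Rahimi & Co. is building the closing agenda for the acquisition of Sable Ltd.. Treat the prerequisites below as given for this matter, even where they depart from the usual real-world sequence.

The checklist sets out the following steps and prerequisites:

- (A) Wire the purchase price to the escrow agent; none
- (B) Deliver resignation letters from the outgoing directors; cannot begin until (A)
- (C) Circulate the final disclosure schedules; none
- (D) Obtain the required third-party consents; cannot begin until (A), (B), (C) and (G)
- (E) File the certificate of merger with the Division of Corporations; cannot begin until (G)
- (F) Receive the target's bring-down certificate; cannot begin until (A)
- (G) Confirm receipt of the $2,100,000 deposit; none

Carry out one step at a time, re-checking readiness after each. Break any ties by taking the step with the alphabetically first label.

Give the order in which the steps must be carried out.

(A), (B), (C), (F), (G), (D), (E)

Nothing is required for (A), (C) and (G). (A) has the earlier label → (A) first.
Now (B), (C), (F) and (G) have their prerequisites met. (B) has the earlier label, so (B) next.
(C), (F) and (G) are all available; (C) has the earlier label → (C).
Ready: (F) and (G). (F) has the earlier label → (F).
Next only (G) has its prerequisites met → (G).
Now (D) and (E) have their prerequisites met. (D) has the earlier label, so (D) next.
(E) needed (G), now all done → (E).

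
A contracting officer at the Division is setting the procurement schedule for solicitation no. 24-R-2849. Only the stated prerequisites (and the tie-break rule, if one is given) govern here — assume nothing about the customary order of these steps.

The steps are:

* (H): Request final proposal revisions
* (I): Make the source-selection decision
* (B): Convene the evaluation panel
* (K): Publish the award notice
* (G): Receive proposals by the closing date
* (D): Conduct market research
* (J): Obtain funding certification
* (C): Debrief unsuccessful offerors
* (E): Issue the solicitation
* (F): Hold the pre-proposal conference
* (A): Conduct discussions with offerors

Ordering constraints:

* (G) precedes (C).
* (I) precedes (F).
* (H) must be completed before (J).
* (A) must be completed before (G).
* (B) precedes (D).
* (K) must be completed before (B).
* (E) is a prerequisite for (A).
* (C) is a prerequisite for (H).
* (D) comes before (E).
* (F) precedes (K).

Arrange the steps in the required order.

(I) → (F) → (K) → (B) → (D) → (E) → (A) → (G) → (C) → (H) → (J)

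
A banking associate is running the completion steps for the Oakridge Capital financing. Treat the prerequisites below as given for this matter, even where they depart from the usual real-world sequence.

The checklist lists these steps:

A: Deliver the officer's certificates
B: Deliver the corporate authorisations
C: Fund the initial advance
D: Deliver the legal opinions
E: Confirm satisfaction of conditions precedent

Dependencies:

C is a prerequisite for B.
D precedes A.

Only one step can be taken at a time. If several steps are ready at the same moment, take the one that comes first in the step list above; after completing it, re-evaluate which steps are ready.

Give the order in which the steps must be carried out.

C, D and E have no prerequisites; C is listed earlier, so C is first.
B now also ready, so the ready set is {B, D, E}; B is listed earlier → B.
Ready: D and E. D is listed earlier → D.
A now also ready, so the ready set is {A, E}; A is listed earlier → A.
E is the only step now ready → E.

C, B, D, A, E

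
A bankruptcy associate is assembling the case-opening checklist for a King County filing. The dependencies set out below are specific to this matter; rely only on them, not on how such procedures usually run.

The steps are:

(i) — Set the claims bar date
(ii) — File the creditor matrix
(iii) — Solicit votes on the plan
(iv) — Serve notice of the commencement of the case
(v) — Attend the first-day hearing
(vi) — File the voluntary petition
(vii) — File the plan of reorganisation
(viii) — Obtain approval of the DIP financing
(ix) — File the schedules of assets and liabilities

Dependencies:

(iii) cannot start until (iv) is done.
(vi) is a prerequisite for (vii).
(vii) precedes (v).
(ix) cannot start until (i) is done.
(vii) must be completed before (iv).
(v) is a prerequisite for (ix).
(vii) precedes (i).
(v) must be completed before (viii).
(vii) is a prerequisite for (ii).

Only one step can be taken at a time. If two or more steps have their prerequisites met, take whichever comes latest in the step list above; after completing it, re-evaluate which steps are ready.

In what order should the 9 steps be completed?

(vi) → (vii) → (v) → (viii) → (iv) → (iii) → (ii) → (i) → (ix)

Only (vi) has no prerequisites, so it is first.
(vii) is the only step now ready → (vii).
Now (v), (iv), (ii) and (i) have their prerequisites met. (v) is listed later, so (v) next.
(viii) now also ready, so the ready set is {(viii), (iv), (ii), (i)}; (viii) is listed later → (viii).
Now (iv), (ii) and (i) have their prerequisites met. (iv) is listed later, so (iv) next.
(iii) now also ready, so the ready set is {(iii), (ii), (i)}; (iii) is listed later → (iii).
Ready: (ii) and (i). (ii) is listed later → (ii).
(i) needed (vii), now all done → (i).
(ix) needed (v) and (i), now all done → (ix).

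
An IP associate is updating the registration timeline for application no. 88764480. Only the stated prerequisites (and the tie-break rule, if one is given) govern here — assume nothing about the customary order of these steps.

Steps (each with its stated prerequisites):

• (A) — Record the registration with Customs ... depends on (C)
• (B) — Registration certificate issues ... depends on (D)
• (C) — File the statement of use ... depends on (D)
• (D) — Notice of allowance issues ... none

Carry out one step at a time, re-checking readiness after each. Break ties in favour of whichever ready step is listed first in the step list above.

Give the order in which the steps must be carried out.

Only (D) has no prerequisites, so it is first.
Ready: (B) and (C). (B) is listed earlier → (B).
(C) needed (D), now all done → (C).
(A) needed (C), now all done → (A).

(D) → (B) → (C) → (A)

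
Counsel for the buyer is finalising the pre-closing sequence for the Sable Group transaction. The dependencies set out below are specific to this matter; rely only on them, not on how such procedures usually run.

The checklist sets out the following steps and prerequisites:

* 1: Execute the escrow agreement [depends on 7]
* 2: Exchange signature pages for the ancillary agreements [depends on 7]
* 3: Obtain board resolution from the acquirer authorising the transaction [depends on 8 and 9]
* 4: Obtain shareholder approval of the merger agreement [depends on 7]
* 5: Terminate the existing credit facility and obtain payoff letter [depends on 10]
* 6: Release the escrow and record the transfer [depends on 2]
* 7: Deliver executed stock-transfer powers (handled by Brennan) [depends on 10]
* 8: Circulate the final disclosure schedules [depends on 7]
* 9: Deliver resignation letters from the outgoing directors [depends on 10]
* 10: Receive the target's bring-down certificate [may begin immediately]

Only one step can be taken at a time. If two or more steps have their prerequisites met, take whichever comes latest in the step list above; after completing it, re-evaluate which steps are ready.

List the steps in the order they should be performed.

Only 10 has no prerequisites, so it is first.
Now 9, 7 and 5 have their prerequisites met. 9 is listed later, so 9 next.
Ready: 7 and 5. 7 is listed later → 7.
Ready: 8, 5, 4, 2 and 1. 8 is listed later → 8.
Now 5, 4, 3, 2 and 1 have their prerequisites met. 5 is listed later, so 5 next.
Ready: 4, 3, 2 and 1. 4 is listed later → 4.
Now 3, 2 and 1 have their prerequisites met. 3 is listed later, so 3 next.
Ready: 2 and 1. 2 is listed later → 2.
6 now also ready, so the ready set is {6, 1}; 6 is listed later → 6.
That leaves 1 as the only ready step → 1.

10, 9, 7, 8, 5, 4, 3, 2, 6, 1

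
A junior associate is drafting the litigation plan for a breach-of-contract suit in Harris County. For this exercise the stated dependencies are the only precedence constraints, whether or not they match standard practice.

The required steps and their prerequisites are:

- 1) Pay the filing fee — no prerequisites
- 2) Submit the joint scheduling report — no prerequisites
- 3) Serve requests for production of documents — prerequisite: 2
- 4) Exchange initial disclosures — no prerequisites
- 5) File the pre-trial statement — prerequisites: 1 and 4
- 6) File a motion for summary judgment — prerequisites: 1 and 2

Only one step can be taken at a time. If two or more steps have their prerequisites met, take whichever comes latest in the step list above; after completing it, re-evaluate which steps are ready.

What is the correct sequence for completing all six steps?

4 2 3 1 6 5

Nothing is required for 4, 2 and 1. 4 is listed later → 4 first.
Now 2 and 1 have their prerequisites met. 2 is listed later, so 2 next.
Now 3 and 1 have their prerequisites met. 3 is listed later, so 3 next.
Next only 1 has its prerequisites met → 1.
Ready: 6 and 5. 6 is listed later → 6.
5 needed 4 and 1, now all done → 5.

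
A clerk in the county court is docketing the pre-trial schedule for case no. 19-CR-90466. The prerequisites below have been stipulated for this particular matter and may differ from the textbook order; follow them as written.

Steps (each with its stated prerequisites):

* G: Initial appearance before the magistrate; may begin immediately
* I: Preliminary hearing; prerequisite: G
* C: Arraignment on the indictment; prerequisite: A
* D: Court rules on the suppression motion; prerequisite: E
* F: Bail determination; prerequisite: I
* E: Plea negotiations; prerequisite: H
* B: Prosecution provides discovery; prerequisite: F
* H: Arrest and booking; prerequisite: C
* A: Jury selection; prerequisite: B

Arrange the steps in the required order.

Only G has no prerequisites, so it is first.
I is the only step now ready → I.
F needed I, now all done → F.
B is the only step now ready → B.
Next only A has its prerequisites met → A.
C needed A, now all done → C.
H needed C, now all done → H.
E needed H, now all done → E.
D is the only step now ready → D.

G → I → F → B → A → C → H → E → D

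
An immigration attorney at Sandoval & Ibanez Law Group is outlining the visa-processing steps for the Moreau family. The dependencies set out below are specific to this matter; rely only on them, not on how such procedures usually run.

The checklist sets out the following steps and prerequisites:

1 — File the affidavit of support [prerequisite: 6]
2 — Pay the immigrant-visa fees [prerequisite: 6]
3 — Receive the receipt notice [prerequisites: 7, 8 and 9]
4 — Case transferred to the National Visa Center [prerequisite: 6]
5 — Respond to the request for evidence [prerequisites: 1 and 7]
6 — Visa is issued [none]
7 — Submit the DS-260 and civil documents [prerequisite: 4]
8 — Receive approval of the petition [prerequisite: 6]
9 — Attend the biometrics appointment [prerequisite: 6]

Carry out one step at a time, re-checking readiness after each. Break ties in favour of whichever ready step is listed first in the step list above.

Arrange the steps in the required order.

6 is the only step with nothing outstanding, so it goes first.
Now 1, 2, 4, 8 and 9 have their prerequisites met. 1 is listed earlier, so 1 next.
Now 2, 4, 8 and 9 have their prerequisites met. 2 is listed earlier, so 2 next.
Ready: 4, 8 and 9. 4 is listed earlier → 4.
7 now also ready, so the ready set is {7, 8, 9}; 7 is listed earlier → 7.
Ready: 5, 8 and 9. 5 is listed earlier → 5.
Ready: 8 and 9. 8 is listed earlier → 8.
9 is the only step now ready → 9.
3 needed 7, 8 and 9, now all done → 3.

6 1 2 4 7 5 8 9 3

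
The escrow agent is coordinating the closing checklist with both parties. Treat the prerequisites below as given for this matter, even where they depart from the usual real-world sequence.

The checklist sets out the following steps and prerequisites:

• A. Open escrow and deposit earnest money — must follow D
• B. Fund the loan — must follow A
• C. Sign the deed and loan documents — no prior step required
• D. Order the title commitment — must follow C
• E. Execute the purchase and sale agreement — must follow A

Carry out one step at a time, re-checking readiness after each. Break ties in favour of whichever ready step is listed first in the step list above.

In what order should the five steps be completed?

C D A B E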